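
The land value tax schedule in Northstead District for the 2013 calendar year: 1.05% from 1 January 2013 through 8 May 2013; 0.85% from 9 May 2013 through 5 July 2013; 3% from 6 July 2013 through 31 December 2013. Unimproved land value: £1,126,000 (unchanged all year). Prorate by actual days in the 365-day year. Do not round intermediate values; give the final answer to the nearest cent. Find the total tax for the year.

1 January – 8 May 2013: 128 days at 1.05% → £1,126,000 × 1.05% × 128/365 = £4,146.1479
9 May – 5 July 2013: 58 days at 0.85% → £1,126,000 × 0.85% × 58/365 = £1,520.8712
6 July – 31 December 2013: 179 days at 3% → £1,126,000 × 3% × 179/365 = £16,566.0822
Total = £22,233.1014

£22,233.10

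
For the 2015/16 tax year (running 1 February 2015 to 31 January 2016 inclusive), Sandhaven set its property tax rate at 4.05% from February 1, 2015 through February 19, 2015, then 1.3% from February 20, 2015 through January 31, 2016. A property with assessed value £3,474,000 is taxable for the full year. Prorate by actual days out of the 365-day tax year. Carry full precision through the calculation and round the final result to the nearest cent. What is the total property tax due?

February 1 – February 19, 2015: 19 days at 4.05% → £3,474,000 × 4.05% × 19/365 = £7,323.9534
February 20, 2015 – January 31, 2016: 346 days at 1.3% → £3,474,000 × 1.3% × 346/365 = £42,811.1014
Total = £50,135.0548

£50,135.05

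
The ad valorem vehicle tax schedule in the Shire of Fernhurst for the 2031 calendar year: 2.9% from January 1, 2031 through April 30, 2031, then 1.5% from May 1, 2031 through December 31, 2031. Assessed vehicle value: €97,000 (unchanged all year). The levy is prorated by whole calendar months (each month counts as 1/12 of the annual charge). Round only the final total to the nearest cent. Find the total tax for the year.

€1,907.67

January 1 – April 30, 2031: 4 months at 2.9% → €97,000 × 2.9% × 4/12 = €937.6667
May 1 – December 31, 2031: 8 months at 1.5% → €97,000 × 1.5% × 8/12 = €970.0000
Total = €1,907.6667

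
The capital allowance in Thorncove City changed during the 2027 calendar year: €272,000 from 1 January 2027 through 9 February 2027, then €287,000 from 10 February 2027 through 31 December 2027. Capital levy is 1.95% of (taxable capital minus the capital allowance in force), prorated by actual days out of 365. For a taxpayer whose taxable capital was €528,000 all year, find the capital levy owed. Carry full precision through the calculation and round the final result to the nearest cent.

€4,731.55

1 January – 9 February 2027: 40 days, exemption €272,000 → (€528,000 − €272,000) × 1.95% × 40/365 = €547.0685
10 February – 31 December 2027: 325 days, exemption €287,000 → (€528,000 − €287,000) × 1.95% × 325/365 = €4,184.4863
Total = €4,731.5548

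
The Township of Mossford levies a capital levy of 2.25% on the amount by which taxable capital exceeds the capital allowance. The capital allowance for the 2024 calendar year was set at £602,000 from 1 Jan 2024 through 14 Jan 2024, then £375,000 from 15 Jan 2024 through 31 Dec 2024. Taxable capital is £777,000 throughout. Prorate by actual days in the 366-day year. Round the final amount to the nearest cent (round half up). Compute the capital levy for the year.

1 Jan – 14 Jan 2024: 14 days, exemption £602,000 → (£777,000 − £602,000) × 2.25% × 14/366 = £150.6148
15 Jan – 31 Dec 2024: 352 days, exemption £375,000 → (£777,000 − £375,000) × 2.25% × 352/366 = £8,699.0164
Total = £8,849.6311

£8,849.63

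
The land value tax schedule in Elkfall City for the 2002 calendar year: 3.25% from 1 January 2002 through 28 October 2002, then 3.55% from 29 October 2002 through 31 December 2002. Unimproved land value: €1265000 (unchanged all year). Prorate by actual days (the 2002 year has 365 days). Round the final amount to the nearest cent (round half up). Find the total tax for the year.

€41777.92

1 January – 28 October 2002: 301 days at 3.25% → €1265000 × 3.25% × 301/365 = €33903.7329
29 October – 31 December 2002: 64 days at 3.55% → €1265000 × 3.55% × 64/365 = €7874.1918
Total = €41777.9247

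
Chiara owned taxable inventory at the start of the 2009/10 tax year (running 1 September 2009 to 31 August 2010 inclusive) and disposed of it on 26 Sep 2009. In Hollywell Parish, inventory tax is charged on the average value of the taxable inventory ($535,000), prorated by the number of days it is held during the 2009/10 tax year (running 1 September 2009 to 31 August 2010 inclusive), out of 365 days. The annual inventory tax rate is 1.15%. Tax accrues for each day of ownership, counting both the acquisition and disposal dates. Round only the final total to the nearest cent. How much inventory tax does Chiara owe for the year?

Days held (1 Sep – 26 Sep 2009): 26 out of 365
Tax = $535,000 × 1.15% × 26/365 = $438.2603

$438.26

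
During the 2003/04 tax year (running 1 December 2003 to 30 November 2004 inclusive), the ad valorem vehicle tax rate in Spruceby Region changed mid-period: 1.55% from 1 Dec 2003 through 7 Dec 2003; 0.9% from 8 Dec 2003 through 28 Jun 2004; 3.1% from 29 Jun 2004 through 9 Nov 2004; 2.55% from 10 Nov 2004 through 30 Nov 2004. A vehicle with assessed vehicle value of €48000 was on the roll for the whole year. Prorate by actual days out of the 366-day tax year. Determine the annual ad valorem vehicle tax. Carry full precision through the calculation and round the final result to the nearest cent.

1 Dec – 7 Dec 2003: 7 days at 1.55% → €48000 × 1.55% × 7/366 = €14.2295
8 Dec 2003 – 28 Jun 2004: 204 days at 0.9% → €48000 × 0.9% × 204/366 = €240.7869
29 Jun – 9 Nov 2004: 134 days at 3.1% → €48000 × 3.1% × 134/366 = €544.7869
10 Nov – 30 Nov 2004: 21 days at 2.55% → €48000 × 2.55% × 21/366 = €70.2295
Total = €870.0328

€870.03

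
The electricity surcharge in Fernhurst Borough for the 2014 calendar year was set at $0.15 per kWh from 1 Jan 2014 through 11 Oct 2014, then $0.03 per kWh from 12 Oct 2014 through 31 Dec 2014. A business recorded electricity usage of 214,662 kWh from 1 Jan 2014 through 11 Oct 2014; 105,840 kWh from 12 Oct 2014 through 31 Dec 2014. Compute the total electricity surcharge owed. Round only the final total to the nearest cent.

1 Jan – 11 Oct 2014: 214,662 kWh at $0.15/kWh → $32199.30
12 Oct – 31 Dec 2014: 105,840 kWh at $0.03/kWh → $3175.20

$35374.50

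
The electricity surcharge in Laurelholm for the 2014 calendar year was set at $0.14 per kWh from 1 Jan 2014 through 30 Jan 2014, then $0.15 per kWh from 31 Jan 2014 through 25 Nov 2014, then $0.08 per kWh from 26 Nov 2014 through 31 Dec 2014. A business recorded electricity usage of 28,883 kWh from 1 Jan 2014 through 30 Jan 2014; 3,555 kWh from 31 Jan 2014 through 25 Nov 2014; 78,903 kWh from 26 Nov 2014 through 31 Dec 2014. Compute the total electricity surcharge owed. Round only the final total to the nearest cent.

$10,889.11

1 Jan – 30 Jan 2014: 28,883 kWh at $0.14/kWh → $4,043.62
31 Jan – 25 Nov 2014: 3,555 kWh at $0.15/kWh → $533.25
26 Nov – 31 Dec 2014: 78,903 kWh at $0.08/kWh → $6,312.24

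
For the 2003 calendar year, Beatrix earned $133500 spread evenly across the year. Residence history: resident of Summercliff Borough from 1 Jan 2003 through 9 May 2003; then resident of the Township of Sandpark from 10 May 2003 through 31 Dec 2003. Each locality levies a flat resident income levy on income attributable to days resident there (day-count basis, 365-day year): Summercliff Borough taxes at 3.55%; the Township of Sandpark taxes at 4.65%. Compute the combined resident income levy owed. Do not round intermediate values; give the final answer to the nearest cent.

Summercliff Borough, 1 Jan – 9 May 2003: 129 days → $133500 × 3.55% × 129/365 = $1674.9678
The Township of Sandpark, 10 May – 31 Dec 2003: 236 days → $133500 × 4.65% × 236/365 = $4013.7781
Total = $5688.7459

$5688.75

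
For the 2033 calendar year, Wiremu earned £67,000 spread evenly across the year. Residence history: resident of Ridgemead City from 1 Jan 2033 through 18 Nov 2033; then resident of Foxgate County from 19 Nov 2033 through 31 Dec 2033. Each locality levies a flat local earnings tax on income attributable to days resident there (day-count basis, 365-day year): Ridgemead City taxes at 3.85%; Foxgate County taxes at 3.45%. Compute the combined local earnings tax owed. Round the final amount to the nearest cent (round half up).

Ridgemead City, 1 Jan – 18 Nov 2033: 322 days → £67,000 × 3.85% × 322/365 = £2,275.6137
Foxgate County, 19 Nov – 31 Dec 2033: 43 days → £67,000 × 3.45% × 43/365 = £272.3137
Total = £2,547.9274

£2,547.93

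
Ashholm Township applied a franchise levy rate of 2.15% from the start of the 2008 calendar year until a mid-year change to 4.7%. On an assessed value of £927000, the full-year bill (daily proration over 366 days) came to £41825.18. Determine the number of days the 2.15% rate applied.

27 days

Let d = days at the first rate; then 366 − d days at the second rate.
£927000 × [2.15%·d + 4.7%·(366−d)] / 366 = £41825.18
Solving gives d = 27, so the new rate took effect on 28 January 2008.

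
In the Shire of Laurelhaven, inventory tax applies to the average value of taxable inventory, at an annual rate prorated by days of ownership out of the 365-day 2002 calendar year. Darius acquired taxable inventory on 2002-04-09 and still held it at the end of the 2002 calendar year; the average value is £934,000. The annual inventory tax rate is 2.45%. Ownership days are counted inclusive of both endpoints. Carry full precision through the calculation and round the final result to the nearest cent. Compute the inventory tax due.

Days held (2002-04-09 to 2002-12-31): 267 out of 365
Tax = £934,000 × 2.45% × 267/365 = £16,739.0712

£16,739.07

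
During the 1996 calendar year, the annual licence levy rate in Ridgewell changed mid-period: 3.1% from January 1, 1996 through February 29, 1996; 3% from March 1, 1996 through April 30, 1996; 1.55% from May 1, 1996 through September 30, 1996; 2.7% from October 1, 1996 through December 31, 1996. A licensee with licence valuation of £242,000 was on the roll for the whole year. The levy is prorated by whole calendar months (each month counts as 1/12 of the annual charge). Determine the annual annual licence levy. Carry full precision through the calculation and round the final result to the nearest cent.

January 1 – February 29, 1996: 2 months at 3.1% → £242,000 × 3.1% × 2/12 = £1,250.3333
March 1 – April 30, 1996: 2 months at 3% → £242,000 × 3% × 2/12 = £1,210.0000
May 1 – September 30, 1996: 5 months at 1.55% → £242,000 × 1.55% × 5/12 = £1,562.9167
October 1 – December 31, 1996: 3 months at 2.7% → £242,000 × 2.7% × 3/12 = £1,633.5000
Total = £5,656.7500

£5,656.75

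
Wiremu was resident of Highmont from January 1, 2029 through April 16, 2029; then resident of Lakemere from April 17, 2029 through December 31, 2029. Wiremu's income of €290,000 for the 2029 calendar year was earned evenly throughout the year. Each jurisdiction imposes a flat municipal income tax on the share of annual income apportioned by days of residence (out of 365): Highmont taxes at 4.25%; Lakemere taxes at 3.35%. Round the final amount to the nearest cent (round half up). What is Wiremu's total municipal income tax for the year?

Highmont, January 1 – April 16, 2029: 106 days → €290,000 × 4.25% × 106/365 = €3,579.3151
Lakemere, April 17 – December 31, 2029: 259 days → €290,000 × 3.35% × 259/365 = €6,893.6575
Total = €10,472.9726

€10,472.97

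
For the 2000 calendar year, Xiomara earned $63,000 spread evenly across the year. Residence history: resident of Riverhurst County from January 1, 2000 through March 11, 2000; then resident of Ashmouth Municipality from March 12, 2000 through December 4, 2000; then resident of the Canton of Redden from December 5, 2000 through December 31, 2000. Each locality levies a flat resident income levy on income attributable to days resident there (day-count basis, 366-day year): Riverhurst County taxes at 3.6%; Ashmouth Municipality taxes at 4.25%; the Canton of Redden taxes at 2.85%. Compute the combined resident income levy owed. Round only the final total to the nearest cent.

$2,533.00

Riverhurst County, January 1 – March 11, 2000: 71 days → $63,000 × 3.6% × 71/366 = $439.9672
Ashmouth Municipality, March 12 – December 4, 2000: 268 days → $63,000 × 4.25% × 268/366 = $1,960.5738
The Canton of Redden, December 5 – December 31, 2000: 27 days → $63,000 × 2.85% × 27/366 = $132.4549
Total = $2,532.9959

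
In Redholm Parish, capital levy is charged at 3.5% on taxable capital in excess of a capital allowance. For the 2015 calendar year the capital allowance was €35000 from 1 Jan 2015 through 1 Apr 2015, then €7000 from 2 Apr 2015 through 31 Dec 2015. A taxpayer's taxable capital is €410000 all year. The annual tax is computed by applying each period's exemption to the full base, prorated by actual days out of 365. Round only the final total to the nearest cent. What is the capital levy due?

€13860.67

1 Jan – 1 Apr 2015: 91 days, exemption €35000 → (€410000 − €35000) × 3.5% × 91/365 = €3272.2603
2 Apr – 31 Dec 2015: 274 days, exemption €7000 → (€410000 − €7000) × 3.5% × 274/365 = €10588.4110
Total = €13860.6712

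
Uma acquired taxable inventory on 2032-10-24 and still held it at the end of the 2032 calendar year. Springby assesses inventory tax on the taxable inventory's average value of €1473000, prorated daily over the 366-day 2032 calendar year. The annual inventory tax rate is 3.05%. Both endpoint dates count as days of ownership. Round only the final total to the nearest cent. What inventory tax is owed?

Days held (2032-10-24 to 2032-12-31): 69 out of 366
Tax = €1473000 × 3.05% × 69/366 = €8469.7500

€8469.75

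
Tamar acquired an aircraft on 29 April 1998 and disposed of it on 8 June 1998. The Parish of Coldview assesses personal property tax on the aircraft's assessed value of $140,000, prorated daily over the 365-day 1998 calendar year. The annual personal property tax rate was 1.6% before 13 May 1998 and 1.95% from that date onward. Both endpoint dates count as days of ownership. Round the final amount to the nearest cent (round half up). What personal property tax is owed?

29 April – 12 May 1998: 14 days at 1.6% → $140,000 × 1.6% × 14/365 = $85.9178
13 May – 8 June 1998: 27 days at 1.95% → $140,000 × 1.95% × 27/365 = $201.9452
Total = $287.8630

$287.86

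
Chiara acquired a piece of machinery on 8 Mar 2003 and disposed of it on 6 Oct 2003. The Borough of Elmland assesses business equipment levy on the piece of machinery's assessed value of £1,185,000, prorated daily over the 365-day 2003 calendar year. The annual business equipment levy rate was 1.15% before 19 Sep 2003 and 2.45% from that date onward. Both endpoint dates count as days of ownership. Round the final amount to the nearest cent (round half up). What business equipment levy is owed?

£8,712.18

8 Mar – 18 Sep 2003: 195 days at 1.15% → £1,185,000 × 1.15% × 195/365 = £7,280.4452
19 Sep – 6 Oct 2003: 18 days at 2.45% → £1,185,000 × 2.45% × 18/365 = £1,431.7397
Total = £8,712.1849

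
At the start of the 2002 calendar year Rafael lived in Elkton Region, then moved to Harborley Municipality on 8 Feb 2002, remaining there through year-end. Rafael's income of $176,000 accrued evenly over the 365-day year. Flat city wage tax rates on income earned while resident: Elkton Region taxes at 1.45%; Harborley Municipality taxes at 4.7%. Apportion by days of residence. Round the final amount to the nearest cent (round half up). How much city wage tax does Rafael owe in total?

Elkton Region, 1 Jan – 7 Feb 2002: 38 days → $176,000 × 1.45% × 38/365 = $265.6877
Harborley Municipality, 8 Feb – 31 Dec 2002: 327 days → $176,000 × 4.7% × 327/365 = $7,410.8055
Total = $7,676.4932

$7,676.49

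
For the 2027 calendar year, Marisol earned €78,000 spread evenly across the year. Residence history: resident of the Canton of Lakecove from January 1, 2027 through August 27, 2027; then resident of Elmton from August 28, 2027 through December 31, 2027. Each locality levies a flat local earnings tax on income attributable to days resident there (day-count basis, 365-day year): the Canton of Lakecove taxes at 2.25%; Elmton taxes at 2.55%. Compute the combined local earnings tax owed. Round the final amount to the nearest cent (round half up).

The Canton of Lakecove, January 1 – August 27, 2027: 239 days → €78,000 × 2.25% × 239/365 = €1,149.1644
Elmton, August 28 – December 31, 2027: 126 days → €78,000 × 2.55% × 126/365 = €686.6137
Total = €1,835.7781

€1,835.78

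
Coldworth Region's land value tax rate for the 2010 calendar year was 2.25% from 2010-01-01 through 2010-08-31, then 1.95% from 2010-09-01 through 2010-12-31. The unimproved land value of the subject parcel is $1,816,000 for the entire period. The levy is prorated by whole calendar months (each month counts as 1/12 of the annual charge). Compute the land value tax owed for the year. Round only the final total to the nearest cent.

2010-01-01 to 2010-08-31: 8 months at 2.25% → $1,816,000 × 2.25% × 8/12 = $27,240.0000
2010-09-01 to 2010-12-31: 4 months at 1.95% → $1,816,000 × 1.95% × 4/12 = $11,804.0000
Total = $39,044.0000

$39,044.00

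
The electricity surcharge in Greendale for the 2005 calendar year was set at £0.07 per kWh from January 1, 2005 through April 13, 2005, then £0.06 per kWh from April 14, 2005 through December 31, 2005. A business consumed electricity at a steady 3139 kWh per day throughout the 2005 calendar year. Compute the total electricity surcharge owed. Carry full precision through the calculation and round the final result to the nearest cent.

January 1 – April 13, 2005: 103 days × 3139 kWh/day = 323,317 kWh at £0.07/kWh → £22,632.19
April 14 – December 31, 2005: 262 days × 3139 kWh/day = 822,418 kWh at £0.06/kWh → £49,345.08

£71,977.27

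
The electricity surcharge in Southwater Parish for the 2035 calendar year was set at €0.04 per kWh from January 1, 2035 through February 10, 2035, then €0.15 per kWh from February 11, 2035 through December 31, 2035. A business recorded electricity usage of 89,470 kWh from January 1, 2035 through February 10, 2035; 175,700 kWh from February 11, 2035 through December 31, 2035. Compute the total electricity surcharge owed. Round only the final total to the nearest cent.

January 1 – February 10, 2035: 89,470 kWh at €0.04/kWh → €3,578.80
February 11 – December 31, 2035: 175,700 kWh at €0.15/kWh → €26,355.00

€29,933.80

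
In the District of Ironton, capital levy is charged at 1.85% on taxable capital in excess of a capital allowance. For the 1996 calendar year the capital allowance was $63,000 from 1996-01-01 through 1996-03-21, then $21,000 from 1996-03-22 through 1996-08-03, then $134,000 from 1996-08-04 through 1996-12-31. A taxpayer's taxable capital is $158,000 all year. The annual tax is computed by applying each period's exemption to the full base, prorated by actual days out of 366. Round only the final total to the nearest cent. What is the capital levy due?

$1,505.78

1996-01-01 to 1996-03-21: 81 days, exemption $63,000 → ($158,000 − $63,000) × 1.85% × 81/366 = $388.9549
1996-03-22 to 1996-08-03: 135 days, exemption $21,000 → ($158,000 − $21,000) × 1.85% × 135/366 = $934.8566
1996-08-04 to 1996-12-31: 150 days, exemption $134,000 → ($158,000 − $134,000) × 1.85% × 150/366 = $181.9672
Total = $1,505.7787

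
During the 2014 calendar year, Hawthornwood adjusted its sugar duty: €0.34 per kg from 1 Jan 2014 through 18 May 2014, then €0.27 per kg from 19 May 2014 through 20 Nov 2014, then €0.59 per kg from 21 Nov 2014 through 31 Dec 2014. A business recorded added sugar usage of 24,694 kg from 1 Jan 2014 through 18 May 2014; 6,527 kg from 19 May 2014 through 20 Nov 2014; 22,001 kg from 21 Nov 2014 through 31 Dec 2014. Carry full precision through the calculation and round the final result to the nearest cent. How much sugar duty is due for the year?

€23,138.84

1 Jan – 18 May 2014: 24,694 kg at €0.34/kg → €8,395.96
19 May – 20 Nov 2014: 6,527 kg at €0.27/kg → €1,762.29
21 Nov – 31 Dec 2014: 22,001 kg at €0.59/kg → €12,980.59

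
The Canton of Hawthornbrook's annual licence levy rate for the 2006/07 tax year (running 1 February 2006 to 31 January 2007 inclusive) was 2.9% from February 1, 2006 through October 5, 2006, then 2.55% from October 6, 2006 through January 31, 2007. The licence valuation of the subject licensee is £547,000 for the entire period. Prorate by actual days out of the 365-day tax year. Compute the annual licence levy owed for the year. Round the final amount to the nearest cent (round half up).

February 1 – October 5, 2006: 247 days at 2.9% → £547,000 × 2.9% × 247/365 = £10,734.6877
October 6, 2006 – January 31, 2007: 118 days at 2.55% → £547,000 × 2.55% × 118/365 = £4,509.3781
Total = £15,244.0658

£15,244.07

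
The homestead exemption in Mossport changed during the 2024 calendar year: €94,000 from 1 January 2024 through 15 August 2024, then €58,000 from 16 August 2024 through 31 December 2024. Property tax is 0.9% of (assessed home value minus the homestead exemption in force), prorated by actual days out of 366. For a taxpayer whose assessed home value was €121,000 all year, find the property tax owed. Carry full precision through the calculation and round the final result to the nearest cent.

€365.16

1 January – 15 August 2024: 228 days, exemption €94,000 → (€121,000 − €94,000) × 0.9% × 228/366 = €151.3770
16 August – 31 December 2024: 138 days, exemption €58,000 → (€121,000 − €58,000) × 0.9% × 138/366 = €213.7869
Total = €365.1639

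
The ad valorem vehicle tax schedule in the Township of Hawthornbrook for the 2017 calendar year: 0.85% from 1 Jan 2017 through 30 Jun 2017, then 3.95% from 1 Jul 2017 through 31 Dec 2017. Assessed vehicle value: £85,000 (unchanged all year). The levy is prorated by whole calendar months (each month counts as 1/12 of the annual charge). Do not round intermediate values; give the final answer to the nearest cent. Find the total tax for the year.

£2,040.00

1 Jan – 30 Jun 2017: 6 months at 0.85% → £85,000 × 0.85% × 6/12 = £361.2500
1 Jul – 31 Dec 2017: 6 months at 3.95% → £85,000 × 3.95% × 6/12 = £1,678.7500
Total = £2,040.0000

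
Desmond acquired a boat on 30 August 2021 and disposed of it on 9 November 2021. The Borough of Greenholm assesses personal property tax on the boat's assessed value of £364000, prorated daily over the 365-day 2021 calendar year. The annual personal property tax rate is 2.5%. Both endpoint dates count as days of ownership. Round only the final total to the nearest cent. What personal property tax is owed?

£1795.07

Days held (30 August – 9 November 2021): 72 out of 365
Tax = £364000 × 2.5% × 72/365 = £1795.0685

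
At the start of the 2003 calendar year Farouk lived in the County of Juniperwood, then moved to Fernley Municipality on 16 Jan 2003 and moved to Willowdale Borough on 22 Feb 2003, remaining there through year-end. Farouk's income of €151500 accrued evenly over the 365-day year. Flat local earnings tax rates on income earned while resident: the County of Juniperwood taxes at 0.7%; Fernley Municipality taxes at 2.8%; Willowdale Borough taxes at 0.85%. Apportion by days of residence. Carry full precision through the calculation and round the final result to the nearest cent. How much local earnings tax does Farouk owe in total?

The County of Juniperwood, 1 Jan – 15 Jan 2003: 15 days → €151500 × 0.7% × 15/365 = €43.5822
Fernley Municipality, 16 Jan – 21 Feb 2003: 37 days → €151500 × 2.8% × 37/365 = €430.0110
Willowdale Borough, 22 Feb – 31 Dec 2003: 313 days → €151500 × 0.85% × 313/365 = €1104.2897
Total = €1577.8829

€1577.88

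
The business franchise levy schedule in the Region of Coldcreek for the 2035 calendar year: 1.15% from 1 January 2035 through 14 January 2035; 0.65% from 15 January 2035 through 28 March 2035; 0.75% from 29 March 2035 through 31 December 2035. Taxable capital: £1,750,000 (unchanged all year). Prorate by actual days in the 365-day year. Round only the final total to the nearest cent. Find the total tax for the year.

1 January – 14 January 2035: 14 days at 1.15% → £1,750,000 × 1.15% × 14/365 = £771.9178
15 January – 28 March 2035: 73 days at 0.65% → £1,750,000 × 0.65% × 73/365 = £2,275.0000
29 March – 31 December 2035: 278 days at 0.75% → £1,750,000 × 0.75% × 278/365 = £9,996.5753
Total = £13,043.4932

£13,043.49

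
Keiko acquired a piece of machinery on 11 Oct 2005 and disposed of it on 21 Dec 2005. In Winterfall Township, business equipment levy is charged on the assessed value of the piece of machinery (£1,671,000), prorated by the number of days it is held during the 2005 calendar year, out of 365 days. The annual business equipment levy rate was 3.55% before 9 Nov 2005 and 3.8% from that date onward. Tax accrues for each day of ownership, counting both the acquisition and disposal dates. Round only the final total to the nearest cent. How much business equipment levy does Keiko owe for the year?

£12,193.72

11 Oct – 8 Nov 2005: 29 days at 3.55% → £1,671,000 × 3.55% × 29/365 = £4,713.1356
9 Nov – 21 Dec 2005: 43 days at 3.8% → £1,671,000 × 3.8% × 43/365 = £7,480.5863
Total = £12,193.7219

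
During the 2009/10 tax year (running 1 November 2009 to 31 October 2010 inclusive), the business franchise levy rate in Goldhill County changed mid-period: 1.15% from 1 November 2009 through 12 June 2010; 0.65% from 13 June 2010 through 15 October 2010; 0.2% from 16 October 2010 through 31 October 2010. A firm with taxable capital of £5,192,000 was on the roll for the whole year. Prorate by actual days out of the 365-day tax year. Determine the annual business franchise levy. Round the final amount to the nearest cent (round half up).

£48,655.44

1 November 2009 – 12 June 2010: 224 days at 1.15% → £5,192,000 × 1.15% × 224/365 = £36,642.7178
13 June – 15 October 2010: 125 days at 0.65% → £5,192,000 × 0.65% × 125/365 = £11,557.5342
16 October – 31 October 2010: 16 days at 0.2% → £5,192,000 × 0.2% × 16/365 = £455.1890
Total = £48,655.4411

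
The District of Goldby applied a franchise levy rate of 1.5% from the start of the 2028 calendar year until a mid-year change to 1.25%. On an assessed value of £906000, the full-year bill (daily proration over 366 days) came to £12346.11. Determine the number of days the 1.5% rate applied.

Let d = days at the first rate; then 366 − d days at the second rate.
£906000 × [1.5%·d + 1.25%·(366−d)] / 366 = £12346.11
Solving gives d = 165, so the new rate took effect on June 14, 2028.

165 days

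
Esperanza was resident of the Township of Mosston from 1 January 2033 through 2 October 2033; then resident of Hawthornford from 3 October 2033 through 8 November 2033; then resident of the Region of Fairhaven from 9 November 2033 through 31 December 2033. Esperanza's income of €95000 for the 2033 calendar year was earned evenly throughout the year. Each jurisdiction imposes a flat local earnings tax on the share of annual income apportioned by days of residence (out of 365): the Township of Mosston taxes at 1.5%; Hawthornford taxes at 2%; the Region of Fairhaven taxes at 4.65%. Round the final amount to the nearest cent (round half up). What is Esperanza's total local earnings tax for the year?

The Township of Mosston, 1 January – 2 October 2033: 275 days → €95000 × 1.5% × 275/365 = €1073.6301
Hawthornford, 3 October – 8 November 2033: 37 days → €95000 × 2% × 37/365 = €192.6027
The Region of Fairhaven, 9 November – 31 December 2033: 53 days → €95000 × 4.65% × 53/365 = €641.4452
Total = €1907.6781

€1907.68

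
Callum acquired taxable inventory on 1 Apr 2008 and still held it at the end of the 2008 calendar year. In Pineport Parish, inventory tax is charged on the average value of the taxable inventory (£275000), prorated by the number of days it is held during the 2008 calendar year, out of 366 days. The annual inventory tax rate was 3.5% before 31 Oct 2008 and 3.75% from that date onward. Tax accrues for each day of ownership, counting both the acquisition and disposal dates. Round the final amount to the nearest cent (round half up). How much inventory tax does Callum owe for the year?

£7348.36

1 Apr – 30 Oct 2008: 213 days at 3.5% → £275000 × 3.5% × 213/366 = £5601.4344
31 Oct – 31 Dec 2008: 62 days at 3.75% → £275000 × 3.75% × 62/366 = £1746.9262
Total = £7348.3607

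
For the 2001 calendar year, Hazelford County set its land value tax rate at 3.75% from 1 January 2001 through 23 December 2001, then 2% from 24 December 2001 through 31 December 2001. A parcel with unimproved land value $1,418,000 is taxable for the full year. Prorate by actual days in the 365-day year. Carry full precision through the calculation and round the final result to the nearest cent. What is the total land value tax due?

1 January – 23 December 2001: 357 days at 3.75% → $1,418,000 × 3.75% × 357/365 = $52,009.5205
24 December – 31 December 2001: 8 days at 2% → $1,418,000 × 2% × 8/365 = $621.5890
Total = $52,631.1096

$52,631.11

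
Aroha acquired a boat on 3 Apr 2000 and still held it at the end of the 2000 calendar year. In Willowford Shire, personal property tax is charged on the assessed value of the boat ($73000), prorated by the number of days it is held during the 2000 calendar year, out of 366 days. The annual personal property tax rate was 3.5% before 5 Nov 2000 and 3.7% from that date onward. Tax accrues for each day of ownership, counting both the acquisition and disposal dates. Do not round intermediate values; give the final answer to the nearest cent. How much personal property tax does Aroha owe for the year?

$1928.52

3 Apr – 4 Nov 2000: 216 days at 3.5% → $73000 × 3.5% × 216/366 = $1507.8689
5 Nov – 31 Dec 2000: 57 days at 3.7% → $73000 × 3.7% × 57/366 = $420.6475
Total = $1928.5164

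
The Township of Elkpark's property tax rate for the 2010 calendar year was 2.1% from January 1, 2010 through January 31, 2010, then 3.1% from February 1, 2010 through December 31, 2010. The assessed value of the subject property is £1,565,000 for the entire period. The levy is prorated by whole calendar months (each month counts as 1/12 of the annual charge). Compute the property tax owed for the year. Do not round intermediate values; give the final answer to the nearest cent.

January 1 – January 31, 2010: 1 month at 2.1% → £1,565,000 × 2.1% × 1/12 = £2,738.7500
February 1 – December 31, 2010: 11 months at 3.1% → £1,565,000 × 3.1% × 11/12 = £44,472.0833
Total = £47,210.8333

£47,210.83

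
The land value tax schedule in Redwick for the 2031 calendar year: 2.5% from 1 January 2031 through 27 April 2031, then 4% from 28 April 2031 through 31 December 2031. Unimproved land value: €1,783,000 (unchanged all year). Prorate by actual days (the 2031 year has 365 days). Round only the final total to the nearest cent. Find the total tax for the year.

1 January – 27 April 2031: 117 days at 2.5% → €1,783,000 × 2.5% × 117/365 = €14,288.4247
28 April – 31 December 2031: 248 days at 4% → €1,783,000 × 4% × 248/365 = €48,458.5205
Total = €62,746.9452

€62,746.95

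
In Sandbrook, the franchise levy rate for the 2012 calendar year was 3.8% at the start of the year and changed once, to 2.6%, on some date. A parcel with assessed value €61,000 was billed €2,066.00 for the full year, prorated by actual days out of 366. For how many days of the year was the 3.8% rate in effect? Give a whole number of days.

Let d = days at the first rate; then 366 − d days at the second rate.
€61,000 × [3.8%·d + 2.6%·(366−d)] / 366 = €2,066.00
Solving gives d = 240, so the new rate took effect on August 28, 2012.

240 days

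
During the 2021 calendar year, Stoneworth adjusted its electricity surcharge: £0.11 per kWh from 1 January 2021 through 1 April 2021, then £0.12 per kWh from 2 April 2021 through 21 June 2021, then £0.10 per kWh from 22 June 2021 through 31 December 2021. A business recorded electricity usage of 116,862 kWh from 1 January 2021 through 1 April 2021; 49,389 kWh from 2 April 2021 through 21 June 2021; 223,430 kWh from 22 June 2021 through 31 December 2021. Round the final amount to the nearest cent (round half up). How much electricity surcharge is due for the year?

£41,124.50

1 January – 1 April 2021: 116,862 kWh at £0.11/kWh → £12,854.82
2 April – 21 June 2021: 49,389 kWh at £0.12/kWh → £5,926.68
22 June – 31 December 2021: 223,430 kWh at £0.10/kWh → £22,343.00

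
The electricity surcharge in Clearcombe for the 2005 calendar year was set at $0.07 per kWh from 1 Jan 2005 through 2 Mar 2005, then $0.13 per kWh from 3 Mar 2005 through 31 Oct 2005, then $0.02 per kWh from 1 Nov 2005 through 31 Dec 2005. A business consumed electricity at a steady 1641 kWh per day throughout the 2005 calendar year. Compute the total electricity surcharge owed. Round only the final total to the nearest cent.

1 Jan – 2 Mar 2005: 61 days × 1641 kWh/day = 100,101 kWh at $0.07/kWh → $7,007.07
3 Mar – 31 Oct 2005: 243 days × 1641 kWh/day = 398,763 kWh at $0.13/kWh → $51,839.19
1 Nov – 31 Dec 2005: 61 days × 1641 kWh/day = 100,101 kWh at $0.02/kWh → $2,002.02

$60,848.28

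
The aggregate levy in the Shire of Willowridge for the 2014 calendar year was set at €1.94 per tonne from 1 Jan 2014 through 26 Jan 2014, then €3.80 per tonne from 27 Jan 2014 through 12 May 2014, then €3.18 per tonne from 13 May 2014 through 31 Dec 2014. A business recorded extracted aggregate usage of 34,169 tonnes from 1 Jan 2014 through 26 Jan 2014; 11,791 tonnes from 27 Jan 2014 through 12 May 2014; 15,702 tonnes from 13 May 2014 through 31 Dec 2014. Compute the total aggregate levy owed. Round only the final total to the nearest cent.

1 Jan – 26 Jan 2014: 34,169 tonnes at €1.94/tonne → €66287.86
27 Jan – 12 May 2014: 11,791 tonnes at €3.80/tonne → €44805.80
13 May – 31 Dec 2014: 15,702 tonnes at €3.18/tonne → €49932.36

€161026.02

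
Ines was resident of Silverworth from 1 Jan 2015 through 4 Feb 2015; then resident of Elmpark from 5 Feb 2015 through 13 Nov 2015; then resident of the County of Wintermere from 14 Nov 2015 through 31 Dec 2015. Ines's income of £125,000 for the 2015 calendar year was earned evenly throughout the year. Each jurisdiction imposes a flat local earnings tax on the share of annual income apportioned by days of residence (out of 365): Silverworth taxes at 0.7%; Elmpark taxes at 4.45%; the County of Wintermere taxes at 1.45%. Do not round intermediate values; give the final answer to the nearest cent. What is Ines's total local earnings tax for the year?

£4,619.86

Silverworth, 1 Jan – 4 Feb 2015: 35 days → £125,000 × 0.7% × 35/365 = £83.9041
Elmpark, 5 Feb – 13 Nov 2015: 282 days → £125,000 × 4.45% × 282/365 = £4,297.6027
The County of Wintermere, 14 Nov – 31 Dec 2015: 48 days → £125,000 × 1.45% × 48/365 = £238.3562
Total = £4,619.8630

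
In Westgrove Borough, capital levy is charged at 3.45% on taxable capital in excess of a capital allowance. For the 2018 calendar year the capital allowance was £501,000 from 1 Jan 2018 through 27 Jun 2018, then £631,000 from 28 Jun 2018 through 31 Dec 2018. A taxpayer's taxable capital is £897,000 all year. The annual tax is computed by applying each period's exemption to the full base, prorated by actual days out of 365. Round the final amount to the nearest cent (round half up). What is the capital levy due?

1 Jan – 27 Jun 2018: 178 days, exemption £501,000 → (£897,000 − £501,000) × 3.45% × 178/365 = £6,662.5644
28 Jun – 31 Dec 2018: 187 days, exemption £631,000 → (£897,000 − £631,000) × 3.45% × 187/365 = £4,701.6411
Total = £11,364.2055

£11,364.21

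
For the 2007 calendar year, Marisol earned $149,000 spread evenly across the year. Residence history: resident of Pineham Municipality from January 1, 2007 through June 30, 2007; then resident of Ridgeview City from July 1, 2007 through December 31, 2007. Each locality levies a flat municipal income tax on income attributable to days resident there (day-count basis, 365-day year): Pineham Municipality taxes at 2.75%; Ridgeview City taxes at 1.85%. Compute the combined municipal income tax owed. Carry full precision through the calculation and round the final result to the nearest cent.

$3,421.49

Pineham Municipality, January 1 – June 30, 2007: 181 days → $149,000 × 2.75% × 181/365 = $2,031.9110
Ridgeview City, July 1 – December 31, 2007: 184 days → $149,000 × 1.85% × 184/365 = $1,389.5781
Total = $3,421.4890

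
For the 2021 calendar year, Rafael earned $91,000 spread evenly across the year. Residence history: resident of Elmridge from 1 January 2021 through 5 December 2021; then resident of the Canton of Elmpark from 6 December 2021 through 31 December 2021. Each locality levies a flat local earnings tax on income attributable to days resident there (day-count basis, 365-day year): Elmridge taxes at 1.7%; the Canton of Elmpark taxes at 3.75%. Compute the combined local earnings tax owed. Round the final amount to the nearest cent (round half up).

Elmridge, 1 January – 5 December 2021: 339 days → $91,000 × 1.7% × 339/365 = $1,436.8027
The Canton of Elmpark, 6 December – 31 December 2021: 26 days → $91,000 × 3.75% × 26/365 = $243.0822
Total = $1,679.8849

$1,679.88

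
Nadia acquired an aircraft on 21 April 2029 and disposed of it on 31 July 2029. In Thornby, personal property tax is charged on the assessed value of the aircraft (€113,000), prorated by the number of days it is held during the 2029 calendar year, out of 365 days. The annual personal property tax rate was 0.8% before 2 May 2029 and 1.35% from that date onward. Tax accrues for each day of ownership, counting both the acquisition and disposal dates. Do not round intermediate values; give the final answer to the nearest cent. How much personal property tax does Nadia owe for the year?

21 April – 1 May 2029: 11 days at 0.8% → €113,000 × 0.8% × 11/365 = €27.2438
2 May – 31 July 2029: 91 days at 1.35% → €113,000 × 1.35% × 91/365 = €380.3301
Total = €407.5740

€407.57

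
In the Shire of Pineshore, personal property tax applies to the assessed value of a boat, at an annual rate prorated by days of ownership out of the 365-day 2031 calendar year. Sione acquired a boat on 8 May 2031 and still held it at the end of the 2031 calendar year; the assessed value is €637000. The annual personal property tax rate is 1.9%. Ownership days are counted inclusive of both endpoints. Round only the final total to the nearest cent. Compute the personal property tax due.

€7891.82

Days held (8 May – 31 December 2031): 238 out of 365
Tax = €637000 × 1.9% × 238/365 = €7891.8192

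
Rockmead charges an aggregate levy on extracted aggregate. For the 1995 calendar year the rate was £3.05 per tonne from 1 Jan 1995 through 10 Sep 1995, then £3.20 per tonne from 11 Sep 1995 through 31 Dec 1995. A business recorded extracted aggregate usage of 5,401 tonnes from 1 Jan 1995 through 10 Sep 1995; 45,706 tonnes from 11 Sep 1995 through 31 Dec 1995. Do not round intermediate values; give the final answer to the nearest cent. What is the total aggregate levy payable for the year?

£162,732.25

1 Jan – 10 Sep 1995: 5,401 tonnes at £3.05/tonne → £16,473.05
11 Sep – 31 Dec 1995: 45,706 tonnes at £3.20/tonne → £146,259.20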